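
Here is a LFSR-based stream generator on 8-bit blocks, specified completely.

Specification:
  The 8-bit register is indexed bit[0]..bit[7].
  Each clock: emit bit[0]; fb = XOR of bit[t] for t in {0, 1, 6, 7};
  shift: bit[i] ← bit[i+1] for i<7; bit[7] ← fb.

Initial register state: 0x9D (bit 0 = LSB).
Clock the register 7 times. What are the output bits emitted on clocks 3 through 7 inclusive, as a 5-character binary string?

reg_0 = 0x9D
clock 1: out=1, reg = 0x4E
clock 2: out=0, reg = 0x27
clock 3: out=1, reg = 0x13
clock 4: out=1, reg = 0x09
clock 5: out=1, reg = 0x84
clock 6: out=0, reg = 0xC2
clock 7: out=0, reg = 0xE1

11100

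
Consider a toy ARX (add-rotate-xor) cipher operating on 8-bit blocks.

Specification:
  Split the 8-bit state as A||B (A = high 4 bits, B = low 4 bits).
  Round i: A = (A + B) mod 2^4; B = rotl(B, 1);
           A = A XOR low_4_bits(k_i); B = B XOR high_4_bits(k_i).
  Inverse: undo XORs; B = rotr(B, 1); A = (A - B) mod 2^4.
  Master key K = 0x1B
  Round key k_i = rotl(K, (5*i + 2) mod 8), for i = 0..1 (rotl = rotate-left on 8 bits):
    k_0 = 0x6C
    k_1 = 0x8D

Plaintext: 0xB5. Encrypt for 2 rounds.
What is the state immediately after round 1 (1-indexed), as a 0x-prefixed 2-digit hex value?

0xCC

s_0 = plaintext = 0xB5
s_1 = Round(s_0, k_0) = 0xCC
s_2 = Round(s_1, k_1) = 0x51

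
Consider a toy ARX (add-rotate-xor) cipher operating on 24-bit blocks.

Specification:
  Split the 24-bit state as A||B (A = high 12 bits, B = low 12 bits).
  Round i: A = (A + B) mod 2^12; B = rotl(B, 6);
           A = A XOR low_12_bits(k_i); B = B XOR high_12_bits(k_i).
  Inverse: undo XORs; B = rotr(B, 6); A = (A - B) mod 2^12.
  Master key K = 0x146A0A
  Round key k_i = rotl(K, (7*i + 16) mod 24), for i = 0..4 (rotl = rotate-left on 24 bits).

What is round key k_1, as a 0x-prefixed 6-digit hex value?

K = 0x146A0A
k_0 = rotl(K, (7*0+16) mod 24) = rotl(K, 16) = 0x0A146A
k_1 = rotl(K, (7*1+16) mod 24) = rotl(K, 23) = 0x0A3505

0x0A3505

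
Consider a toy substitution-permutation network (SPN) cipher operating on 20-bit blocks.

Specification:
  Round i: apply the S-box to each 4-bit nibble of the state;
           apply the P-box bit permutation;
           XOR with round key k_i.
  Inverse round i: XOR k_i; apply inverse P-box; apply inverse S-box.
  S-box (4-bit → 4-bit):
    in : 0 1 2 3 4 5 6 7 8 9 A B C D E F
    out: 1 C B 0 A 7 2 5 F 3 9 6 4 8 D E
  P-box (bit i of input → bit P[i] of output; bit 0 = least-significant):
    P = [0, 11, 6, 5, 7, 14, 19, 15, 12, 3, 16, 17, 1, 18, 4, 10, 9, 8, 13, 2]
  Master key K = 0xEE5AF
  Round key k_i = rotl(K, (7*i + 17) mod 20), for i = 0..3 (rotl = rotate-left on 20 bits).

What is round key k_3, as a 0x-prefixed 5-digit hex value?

K = 0xEE5AF
k_0 = rotl(K, (7*0+17) mod 20) = rotl(K, 17) = 0xFDCB5
k_1 = rotl(K, (7*1+17) mod 20) = rotl(K, 4) = 0xE5AFE
k_2 = rotl(K, (7*2+17) mod 20) = rotl(K, 11) = 0xD7F72
k_3 = rotl(K, (7*3+17) mod 20) = rotl(K, 18) = 0xFB96B

0xFB96B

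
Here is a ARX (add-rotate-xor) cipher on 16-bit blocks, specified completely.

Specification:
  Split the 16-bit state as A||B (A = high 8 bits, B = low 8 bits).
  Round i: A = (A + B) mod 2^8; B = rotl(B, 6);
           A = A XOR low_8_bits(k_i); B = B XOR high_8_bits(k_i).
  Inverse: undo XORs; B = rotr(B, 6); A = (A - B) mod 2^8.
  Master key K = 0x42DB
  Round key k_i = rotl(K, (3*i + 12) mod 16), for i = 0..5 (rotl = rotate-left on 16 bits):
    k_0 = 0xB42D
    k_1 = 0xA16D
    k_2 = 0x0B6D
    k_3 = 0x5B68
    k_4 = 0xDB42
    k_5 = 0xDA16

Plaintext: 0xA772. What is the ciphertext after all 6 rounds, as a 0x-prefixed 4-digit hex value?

0x641E

s_0 = plaintext = 0xA772
s_1 = Round(s_0, k_0) = 0x3428
s_2 = Round(s_1, k_1) = 0x31AB
s_3 = Round(s_2, k_2) = 0xB1E1
s_4 = Round(s_3, k_3) = 0xFA23
s_5 = Round(s_4, k_4) = 0x5F13
s_6 = Round(s_5, k_5) = 0x641E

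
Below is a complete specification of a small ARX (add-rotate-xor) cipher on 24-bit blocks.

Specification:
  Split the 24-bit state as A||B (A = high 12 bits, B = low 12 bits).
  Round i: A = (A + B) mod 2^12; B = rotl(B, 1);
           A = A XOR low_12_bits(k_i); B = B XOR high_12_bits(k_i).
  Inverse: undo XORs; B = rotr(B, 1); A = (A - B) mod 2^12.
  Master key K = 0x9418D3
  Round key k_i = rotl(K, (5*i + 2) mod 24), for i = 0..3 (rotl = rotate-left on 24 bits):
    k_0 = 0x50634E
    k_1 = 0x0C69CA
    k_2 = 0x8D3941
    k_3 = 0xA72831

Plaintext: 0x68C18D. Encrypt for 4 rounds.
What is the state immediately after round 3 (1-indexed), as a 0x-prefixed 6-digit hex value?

0xCF612E

s_0 = plaintext = 0x68C18D
s_1 = Round(s_0, k_0) = 0xB5761C
s_2 = Round(s_1, k_1) = 0x8B9CFE
s_3 = Round(s_2, k_2) = 0xCF612E
s_4 = Round(s_3, k_3) = 0x61582E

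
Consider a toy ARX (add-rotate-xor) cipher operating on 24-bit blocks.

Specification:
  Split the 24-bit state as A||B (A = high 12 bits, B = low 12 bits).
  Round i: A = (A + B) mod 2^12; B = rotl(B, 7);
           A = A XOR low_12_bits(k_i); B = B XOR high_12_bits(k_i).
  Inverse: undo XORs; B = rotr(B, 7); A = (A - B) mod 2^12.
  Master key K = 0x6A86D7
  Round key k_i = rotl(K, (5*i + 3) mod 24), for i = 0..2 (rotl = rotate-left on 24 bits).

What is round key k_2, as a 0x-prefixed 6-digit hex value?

K = 0x6A86D7
k_0 = rotl(K, (5*0+3) mod 24) = rotl(K, 3) = 0x5436BB
k_1 = rotl(K, (5*1+3) mod 24) = rotl(K, 8) = 0x86D76A
k_2 = rotl(K, (5*2+3) mod 24) = rotl(K, 13) = 0xDAED50

0xDAED50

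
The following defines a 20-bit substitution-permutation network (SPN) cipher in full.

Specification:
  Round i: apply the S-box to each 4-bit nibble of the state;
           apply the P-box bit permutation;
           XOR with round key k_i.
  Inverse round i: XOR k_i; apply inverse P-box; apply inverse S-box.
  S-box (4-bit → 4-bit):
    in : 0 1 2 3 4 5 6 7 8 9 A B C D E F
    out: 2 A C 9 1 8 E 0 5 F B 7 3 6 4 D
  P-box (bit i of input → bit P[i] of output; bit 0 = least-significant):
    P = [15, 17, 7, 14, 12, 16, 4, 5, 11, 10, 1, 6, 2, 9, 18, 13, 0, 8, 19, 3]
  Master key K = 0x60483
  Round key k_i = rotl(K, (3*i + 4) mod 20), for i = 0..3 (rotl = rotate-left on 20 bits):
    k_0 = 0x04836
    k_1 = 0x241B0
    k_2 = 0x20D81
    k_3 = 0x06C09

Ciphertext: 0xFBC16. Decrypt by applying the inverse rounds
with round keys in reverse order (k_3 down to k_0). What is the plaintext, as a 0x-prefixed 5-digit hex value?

s_0 = ciphertext = 0xFBC16
s_1 = InvRound(s_0, k_3) = 0xF8EBA
s_2 = InvRound(s_1, k_2) = 0x9DE64
s_3 = InvRound(s_2, k_1) = 0xDCABB
s_4 = InvRound(s_3, k_0) = 0xFB708

0xFB708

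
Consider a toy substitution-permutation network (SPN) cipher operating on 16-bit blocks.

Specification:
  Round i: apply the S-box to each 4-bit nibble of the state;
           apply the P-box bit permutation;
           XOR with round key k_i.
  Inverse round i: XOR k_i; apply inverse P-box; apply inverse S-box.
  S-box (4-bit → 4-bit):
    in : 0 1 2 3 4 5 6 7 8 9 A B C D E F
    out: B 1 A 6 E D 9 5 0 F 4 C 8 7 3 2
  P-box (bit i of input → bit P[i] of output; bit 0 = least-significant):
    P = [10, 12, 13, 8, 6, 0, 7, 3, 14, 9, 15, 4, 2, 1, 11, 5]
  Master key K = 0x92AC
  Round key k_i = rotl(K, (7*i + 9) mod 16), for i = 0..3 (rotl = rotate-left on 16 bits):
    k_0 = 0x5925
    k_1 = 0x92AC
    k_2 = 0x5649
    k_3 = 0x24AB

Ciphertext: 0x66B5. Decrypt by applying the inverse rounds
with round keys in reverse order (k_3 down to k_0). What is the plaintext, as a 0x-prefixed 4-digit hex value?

s_0 = ciphertext = 0x66B5
s_1 = InvRound(s_0, k_3) = 0xE0C8
s_2 = InvRound(s_1, k_2) = 0x833D
s_3 = InvRound(s_2, k_1) = 0x8C32
s_4 = InvRound(s_3, k_0) = 0xE5F0

0xE5F0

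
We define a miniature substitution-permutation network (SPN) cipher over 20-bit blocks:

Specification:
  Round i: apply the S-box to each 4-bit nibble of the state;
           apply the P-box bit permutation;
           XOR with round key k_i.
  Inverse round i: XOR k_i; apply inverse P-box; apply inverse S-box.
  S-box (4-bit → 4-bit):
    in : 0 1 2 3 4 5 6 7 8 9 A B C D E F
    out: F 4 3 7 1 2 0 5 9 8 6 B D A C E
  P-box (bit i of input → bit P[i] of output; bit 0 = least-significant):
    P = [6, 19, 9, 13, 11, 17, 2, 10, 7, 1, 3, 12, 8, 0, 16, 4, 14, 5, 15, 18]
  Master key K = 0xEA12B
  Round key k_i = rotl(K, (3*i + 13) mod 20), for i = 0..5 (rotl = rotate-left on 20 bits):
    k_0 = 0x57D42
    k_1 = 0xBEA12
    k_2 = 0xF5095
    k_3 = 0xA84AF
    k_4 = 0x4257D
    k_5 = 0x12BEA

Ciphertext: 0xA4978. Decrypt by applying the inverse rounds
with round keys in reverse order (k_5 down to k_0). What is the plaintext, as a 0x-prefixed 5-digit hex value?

0xAA905

s_0 = ciphertext = 0xA4978
s_1 = InvRound(s_0, k_5) = 0x4E25F
s_2 = InvRound(s_1, k_4) = 0x34591
s_3 = InvRound(s_2, k_3) = 0x3CA15
s_4 = InvRound(s_3, k_2) = 0xE684A
s_5 = InvRound(s_4, k_1) = 0xEE167
s_6 = InvRound(s_5, k_0) = 0xAA905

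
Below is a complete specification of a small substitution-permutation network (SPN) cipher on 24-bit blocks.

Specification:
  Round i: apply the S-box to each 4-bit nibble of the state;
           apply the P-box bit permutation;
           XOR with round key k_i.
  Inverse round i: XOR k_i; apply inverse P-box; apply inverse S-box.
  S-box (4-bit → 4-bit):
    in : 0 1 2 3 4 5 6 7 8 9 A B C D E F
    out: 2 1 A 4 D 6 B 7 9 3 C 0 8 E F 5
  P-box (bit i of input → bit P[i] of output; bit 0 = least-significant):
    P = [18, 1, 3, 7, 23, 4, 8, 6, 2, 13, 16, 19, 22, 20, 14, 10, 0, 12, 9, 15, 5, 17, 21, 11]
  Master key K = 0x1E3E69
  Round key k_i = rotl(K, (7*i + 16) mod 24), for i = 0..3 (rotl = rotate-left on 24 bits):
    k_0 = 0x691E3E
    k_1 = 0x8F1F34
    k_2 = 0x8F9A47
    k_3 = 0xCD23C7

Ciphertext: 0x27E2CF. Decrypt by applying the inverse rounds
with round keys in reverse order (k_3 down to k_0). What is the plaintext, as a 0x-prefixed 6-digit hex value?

s_0 = ciphertext = 0x27E2CF
s_1 = InvRound(s_0, k_3) = 0x5CFCF3
s_2 = InvRound(s_1, k_2) = 0x93E79C
s_3 = InvRound(s_2, k_1) = 0x8252B4
s_4 = InvRound(s_3, k_0) = 0xDB4A1D

0xDB4A1D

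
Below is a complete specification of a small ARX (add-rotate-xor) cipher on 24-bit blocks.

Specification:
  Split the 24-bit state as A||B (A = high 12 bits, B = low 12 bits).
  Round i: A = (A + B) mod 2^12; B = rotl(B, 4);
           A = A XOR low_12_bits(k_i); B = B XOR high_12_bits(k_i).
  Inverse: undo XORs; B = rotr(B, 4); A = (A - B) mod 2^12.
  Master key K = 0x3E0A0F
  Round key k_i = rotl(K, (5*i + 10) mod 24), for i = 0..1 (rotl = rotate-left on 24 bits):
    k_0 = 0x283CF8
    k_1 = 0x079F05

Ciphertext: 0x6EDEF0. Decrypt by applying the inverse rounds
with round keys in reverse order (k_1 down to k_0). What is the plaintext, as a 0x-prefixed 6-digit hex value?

0x142BB6

s_0 = ciphertext = 0x6EDEF0
s_1 = InvRound(s_0, k_1) = 0x0009E8
s_2 = InvRound(s_1, k_0) = 0x142BB6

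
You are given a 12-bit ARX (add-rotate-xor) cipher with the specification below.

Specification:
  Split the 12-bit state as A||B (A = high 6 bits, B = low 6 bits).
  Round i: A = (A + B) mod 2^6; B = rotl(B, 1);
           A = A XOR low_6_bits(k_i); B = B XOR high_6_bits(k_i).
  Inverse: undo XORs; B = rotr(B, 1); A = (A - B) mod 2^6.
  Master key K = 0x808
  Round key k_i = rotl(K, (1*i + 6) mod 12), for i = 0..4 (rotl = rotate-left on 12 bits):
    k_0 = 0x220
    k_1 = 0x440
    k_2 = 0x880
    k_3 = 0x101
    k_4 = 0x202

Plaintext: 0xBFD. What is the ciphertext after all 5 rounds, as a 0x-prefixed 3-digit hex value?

0x77C

s_0 = plaintext = 0xBFD
s_1 = Round(s_0, k_0) = 0x333
s_2 = Round(s_1, k_1) = 0xFF6
s_3 = Round(s_2, k_2) = 0xD4F
s_4 = Round(s_3, k_3) = 0x15A
s_5 = Round(s_4, k_4) = 0x77C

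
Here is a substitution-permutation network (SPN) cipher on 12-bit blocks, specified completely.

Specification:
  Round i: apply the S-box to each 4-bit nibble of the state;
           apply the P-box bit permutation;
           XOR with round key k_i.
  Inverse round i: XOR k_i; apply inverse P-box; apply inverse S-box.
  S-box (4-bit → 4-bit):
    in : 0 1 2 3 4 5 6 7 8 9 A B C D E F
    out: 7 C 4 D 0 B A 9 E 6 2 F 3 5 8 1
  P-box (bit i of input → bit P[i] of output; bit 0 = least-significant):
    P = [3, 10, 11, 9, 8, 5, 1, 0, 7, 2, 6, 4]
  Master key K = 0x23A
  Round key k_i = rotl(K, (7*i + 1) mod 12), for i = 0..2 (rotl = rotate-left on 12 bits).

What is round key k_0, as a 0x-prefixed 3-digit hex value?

0x474

K = 0x23A
k_0 = rotl(K, (7*0+1) mod 12) = rotl(K, 1) = 0x474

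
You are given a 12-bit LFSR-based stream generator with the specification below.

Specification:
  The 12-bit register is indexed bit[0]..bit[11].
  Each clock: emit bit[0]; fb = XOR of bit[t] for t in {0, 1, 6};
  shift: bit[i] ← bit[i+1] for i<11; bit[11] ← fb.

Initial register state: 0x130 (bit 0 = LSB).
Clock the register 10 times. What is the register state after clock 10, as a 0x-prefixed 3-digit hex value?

0xAB0

reg_0 = 0x130
clock 1: out=0, reg = 0x098
clock 2: out=0, reg = 0x04C
clock 3: out=0, reg = 0x826
clock 4: out=0, reg = 0xC13
clock 5: out=1, reg = 0x609
clock 6: out=1, reg = 0xB04
clock 7: out=0, reg = 0x582
clock 8: out=0, reg = 0xAC1
clock 9: out=1, reg = 0x560
clock 10: out=0, reg = 0xAB0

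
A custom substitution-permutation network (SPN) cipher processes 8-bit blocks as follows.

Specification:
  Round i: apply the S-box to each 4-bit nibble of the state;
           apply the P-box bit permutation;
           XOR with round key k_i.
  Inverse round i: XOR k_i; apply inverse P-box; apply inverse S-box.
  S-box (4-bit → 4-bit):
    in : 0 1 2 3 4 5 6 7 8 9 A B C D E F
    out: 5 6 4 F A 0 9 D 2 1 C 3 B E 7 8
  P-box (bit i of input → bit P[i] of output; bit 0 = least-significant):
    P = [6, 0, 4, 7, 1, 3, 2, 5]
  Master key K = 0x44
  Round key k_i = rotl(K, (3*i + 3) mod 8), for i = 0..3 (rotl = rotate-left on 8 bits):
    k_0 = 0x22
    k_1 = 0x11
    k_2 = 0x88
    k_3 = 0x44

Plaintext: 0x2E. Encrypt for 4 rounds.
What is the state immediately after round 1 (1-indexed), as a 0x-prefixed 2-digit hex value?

s_0 = plaintext = 0x2E
s_1 = Round(s_0, k_0) = 0x77
s_2 = Round(s_1, k_1) = 0xE7
s_3 = Round(s_2, k_2) = 0x56
s_4 = Round(s_3, k_3) = 0x84

0x77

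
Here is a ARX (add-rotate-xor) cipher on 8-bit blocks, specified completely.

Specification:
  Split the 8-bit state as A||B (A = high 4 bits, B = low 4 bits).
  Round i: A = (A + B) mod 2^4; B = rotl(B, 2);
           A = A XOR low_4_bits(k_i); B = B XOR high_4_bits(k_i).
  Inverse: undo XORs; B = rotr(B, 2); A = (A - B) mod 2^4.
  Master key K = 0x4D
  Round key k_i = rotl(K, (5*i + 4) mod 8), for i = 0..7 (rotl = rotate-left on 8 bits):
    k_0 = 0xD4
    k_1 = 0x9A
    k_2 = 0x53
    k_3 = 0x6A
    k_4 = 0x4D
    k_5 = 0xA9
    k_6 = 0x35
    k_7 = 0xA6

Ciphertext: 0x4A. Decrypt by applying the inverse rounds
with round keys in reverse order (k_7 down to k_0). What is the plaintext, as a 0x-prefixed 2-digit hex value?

s_0 = ciphertext = 0x4A
s_1 = InvRound(s_0, k_7) = 0x20
s_2 = InvRound(s_1, k_6) = 0xBC
s_3 = InvRound(s_2, k_5) = 0x99
s_4 = InvRound(s_3, k_4) = 0xD7
s_5 = InvRound(s_4, k_3) = 0x34
s_6 = InvRound(s_5, k_2) = 0xC4
s_7 = InvRound(s_6, k_1) = 0xF7
s_8 = InvRound(s_7, k_0) = 0x1A

0x1A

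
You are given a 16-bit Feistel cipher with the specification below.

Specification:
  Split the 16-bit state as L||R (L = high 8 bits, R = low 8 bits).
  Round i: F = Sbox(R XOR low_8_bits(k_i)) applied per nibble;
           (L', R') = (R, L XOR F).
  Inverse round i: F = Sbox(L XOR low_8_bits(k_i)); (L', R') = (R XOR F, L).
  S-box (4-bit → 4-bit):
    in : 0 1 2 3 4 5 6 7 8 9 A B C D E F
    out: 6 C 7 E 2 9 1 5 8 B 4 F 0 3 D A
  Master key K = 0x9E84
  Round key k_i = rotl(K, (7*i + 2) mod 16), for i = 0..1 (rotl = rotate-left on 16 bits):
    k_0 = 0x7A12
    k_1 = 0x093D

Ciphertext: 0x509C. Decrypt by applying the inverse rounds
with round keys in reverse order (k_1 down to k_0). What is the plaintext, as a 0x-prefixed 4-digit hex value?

0xE38F

s_0 = ciphertext = 0x509C
s_1 = InvRound(s_0, k_1) = 0x8F50
s_2 = InvRound(s_1, k_0) = 0xE38F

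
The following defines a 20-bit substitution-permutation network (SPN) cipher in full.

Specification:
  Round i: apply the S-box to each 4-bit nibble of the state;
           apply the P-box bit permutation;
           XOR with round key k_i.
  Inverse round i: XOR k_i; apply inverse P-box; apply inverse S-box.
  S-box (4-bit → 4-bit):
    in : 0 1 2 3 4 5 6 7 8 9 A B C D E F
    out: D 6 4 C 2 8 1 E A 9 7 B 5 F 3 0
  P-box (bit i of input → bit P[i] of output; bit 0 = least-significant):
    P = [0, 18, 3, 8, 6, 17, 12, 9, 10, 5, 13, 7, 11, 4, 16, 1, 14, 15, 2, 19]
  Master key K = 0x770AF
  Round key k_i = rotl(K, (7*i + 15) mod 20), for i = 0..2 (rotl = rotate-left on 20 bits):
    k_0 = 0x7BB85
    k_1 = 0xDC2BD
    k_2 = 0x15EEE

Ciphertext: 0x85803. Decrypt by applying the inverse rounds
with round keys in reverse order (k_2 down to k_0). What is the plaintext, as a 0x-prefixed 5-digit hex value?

0xD9501

s_0 = ciphertext = 0x85803
s_1 = InvRound(s_0, k_2) = 0x32B9C
s_2 = InvRound(s_1, k_1) = 0xB614B
s_3 = InvRound(s_2, k_0) = 0xD9501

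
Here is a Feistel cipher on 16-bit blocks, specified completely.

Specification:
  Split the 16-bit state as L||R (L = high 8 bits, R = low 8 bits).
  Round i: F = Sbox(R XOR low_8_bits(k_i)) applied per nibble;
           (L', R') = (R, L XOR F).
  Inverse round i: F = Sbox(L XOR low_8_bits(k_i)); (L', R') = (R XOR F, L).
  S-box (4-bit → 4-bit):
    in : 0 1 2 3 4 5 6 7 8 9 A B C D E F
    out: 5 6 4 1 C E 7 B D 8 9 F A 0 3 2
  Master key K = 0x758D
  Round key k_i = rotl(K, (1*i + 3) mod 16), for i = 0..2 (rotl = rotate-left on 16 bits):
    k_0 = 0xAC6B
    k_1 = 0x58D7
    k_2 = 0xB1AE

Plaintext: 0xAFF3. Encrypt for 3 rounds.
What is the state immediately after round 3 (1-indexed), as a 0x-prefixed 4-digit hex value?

0xDD93

s_0 = plaintext = 0xAFF3
s_1 = Round(s_0, k_0) = 0xF322
s_2 = Round(s_1, k_1) = 0x22DD
s_3 = Round(s_2, k_2) = 0xDD93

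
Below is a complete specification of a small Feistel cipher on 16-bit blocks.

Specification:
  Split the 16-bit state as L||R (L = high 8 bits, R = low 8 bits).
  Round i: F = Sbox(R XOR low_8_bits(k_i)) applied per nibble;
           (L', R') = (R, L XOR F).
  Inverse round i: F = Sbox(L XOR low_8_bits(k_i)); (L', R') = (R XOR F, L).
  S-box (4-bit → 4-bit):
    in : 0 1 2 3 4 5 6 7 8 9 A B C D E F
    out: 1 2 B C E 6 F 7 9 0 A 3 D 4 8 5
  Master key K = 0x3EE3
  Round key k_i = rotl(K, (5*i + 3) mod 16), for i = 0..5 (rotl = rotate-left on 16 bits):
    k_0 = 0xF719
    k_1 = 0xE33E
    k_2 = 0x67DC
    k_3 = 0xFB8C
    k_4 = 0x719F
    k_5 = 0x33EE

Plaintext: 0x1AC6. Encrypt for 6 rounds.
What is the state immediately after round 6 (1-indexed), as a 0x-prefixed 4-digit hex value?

s_0 = plaintext = 0x1AC6
s_1 = Round(s_0, k_0) = 0xC65F
s_2 = Round(s_1, k_1) = 0x5F34
s_3 = Round(s_2, k_2) = 0x34D6
s_4 = Round(s_3, k_3) = 0xD65E
s_5 = Round(s_4, k_4) = 0x5E04
s_6 = Round(s_5, k_5) = 0x04D4

0x04D4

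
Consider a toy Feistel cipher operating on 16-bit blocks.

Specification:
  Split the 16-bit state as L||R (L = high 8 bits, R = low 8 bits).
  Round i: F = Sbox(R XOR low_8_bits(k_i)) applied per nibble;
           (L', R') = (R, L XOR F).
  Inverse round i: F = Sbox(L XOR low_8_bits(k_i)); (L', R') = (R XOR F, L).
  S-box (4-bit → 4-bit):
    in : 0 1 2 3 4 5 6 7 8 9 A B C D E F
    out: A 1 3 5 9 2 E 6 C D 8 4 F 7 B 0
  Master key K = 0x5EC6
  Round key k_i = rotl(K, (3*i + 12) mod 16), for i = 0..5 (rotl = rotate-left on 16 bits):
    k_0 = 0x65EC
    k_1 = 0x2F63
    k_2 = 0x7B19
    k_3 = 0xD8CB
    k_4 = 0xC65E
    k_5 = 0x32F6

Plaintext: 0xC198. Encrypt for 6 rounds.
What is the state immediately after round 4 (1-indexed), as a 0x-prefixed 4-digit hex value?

s_0 = plaintext = 0xC198
s_1 = Round(s_0, k_0) = 0x98A8
s_2 = Round(s_1, k_1) = 0xA86C
s_3 = Round(s_2, k_2) = 0x6CCA
s_4 = Round(s_3, k_3) = 0xCACD
s_5 = Round(s_4, k_4) = 0xCD1F
s_6 = Round(s_5, k_5) = 0x1F70

0xCACD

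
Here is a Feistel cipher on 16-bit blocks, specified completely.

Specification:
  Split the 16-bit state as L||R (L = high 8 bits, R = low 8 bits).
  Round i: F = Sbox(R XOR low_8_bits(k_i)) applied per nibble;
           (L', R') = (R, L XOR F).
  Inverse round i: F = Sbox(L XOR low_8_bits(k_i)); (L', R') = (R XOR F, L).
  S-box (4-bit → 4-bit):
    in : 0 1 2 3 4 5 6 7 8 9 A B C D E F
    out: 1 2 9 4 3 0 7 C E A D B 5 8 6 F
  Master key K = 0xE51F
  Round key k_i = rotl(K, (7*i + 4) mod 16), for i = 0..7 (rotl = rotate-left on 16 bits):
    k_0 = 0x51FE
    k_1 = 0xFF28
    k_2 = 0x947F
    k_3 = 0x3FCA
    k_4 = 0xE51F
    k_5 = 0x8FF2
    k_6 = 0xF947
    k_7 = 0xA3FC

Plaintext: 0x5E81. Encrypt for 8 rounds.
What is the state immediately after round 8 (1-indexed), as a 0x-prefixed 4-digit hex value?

0xB27B

s_0 = plaintext = 0x5E81
s_1 = Round(s_0, k_0) = 0x8191
s_2 = Round(s_1, k_1) = 0x913B
s_3 = Round(s_2, k_2) = 0x3BA2
s_4 = Round(s_3, k_3) = 0xA245
s_5 = Round(s_4, k_4) = 0x45AF
s_6 = Round(s_5, k_5) = 0xAF4D
s_7 = Round(s_6, k_6) = 0x4DB2
s_8 = Round(s_7, k_7) = 0xB27B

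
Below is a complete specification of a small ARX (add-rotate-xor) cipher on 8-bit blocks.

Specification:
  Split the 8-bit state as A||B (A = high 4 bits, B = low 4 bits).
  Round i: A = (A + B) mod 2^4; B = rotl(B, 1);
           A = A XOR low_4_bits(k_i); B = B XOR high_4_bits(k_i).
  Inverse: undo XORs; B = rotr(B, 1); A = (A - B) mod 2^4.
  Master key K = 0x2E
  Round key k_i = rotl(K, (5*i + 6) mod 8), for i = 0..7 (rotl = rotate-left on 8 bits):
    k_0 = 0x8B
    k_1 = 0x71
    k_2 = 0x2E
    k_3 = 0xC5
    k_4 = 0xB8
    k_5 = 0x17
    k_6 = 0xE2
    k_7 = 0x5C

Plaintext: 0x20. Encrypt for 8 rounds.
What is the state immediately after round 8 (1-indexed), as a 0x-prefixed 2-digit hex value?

0xC0

s_0 = plaintext = 0x20
s_1 = Round(s_0, k_0) = 0x98
s_2 = Round(s_1, k_1) = 0x06
s_3 = Round(s_2, k_2) = 0x8E
s_4 = Round(s_3, k_3) = 0x31
s_5 = Round(s_4, k_4) = 0xC9
s_6 = Round(s_5, k_5) = 0x22
s_7 = Round(s_6, k_6) = 0x6A
s_8 = Round(s_7, k_7) = 0xC0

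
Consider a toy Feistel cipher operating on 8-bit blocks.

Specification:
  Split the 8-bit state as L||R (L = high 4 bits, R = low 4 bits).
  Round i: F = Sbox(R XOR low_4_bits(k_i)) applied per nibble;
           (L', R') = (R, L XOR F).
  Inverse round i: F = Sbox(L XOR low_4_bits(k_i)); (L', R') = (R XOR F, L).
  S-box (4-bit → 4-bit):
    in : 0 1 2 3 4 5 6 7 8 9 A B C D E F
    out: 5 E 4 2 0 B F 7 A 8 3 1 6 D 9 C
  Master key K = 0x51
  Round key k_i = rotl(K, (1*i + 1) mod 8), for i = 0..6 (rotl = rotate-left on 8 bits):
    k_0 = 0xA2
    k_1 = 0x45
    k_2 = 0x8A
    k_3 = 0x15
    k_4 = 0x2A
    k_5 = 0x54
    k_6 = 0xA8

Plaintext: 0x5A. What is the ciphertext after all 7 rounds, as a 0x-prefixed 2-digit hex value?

s_0 = plaintext = 0x5A
s_1 = Round(s_0, k_0) = 0xAF
s_2 = Round(s_1, k_1) = 0xF9
s_3 = Round(s_2, k_2) = 0x9D
s_4 = Round(s_3, k_3) = 0xD3
s_5 = Round(s_4, k_4) = 0x35
s_6 = Round(s_5, k_5) = 0x5D
s_7 = Round(s_6, k_6) = 0xDE

0xDE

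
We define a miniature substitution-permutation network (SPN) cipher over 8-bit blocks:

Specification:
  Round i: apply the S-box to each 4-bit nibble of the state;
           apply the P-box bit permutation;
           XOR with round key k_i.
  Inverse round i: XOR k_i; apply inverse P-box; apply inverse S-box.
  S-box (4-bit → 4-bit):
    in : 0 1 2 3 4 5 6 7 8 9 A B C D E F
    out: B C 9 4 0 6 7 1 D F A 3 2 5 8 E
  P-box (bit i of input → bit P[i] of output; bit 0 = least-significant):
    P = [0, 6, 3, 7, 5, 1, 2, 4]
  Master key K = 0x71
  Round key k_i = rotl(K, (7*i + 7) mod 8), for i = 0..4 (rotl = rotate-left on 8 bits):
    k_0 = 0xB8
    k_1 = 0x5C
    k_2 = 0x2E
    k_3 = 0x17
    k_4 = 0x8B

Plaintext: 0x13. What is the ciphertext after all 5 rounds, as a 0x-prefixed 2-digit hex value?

s_0 = plaintext = 0x13
s_1 = Round(s_0, k_0) = 0xA4
s_2 = Round(s_1, k_1) = 0x4E
s_3 = Round(s_2, k_2) = 0xAE
s_4 = Round(s_3, k_3) = 0x85
s_5 = Round(s_4, k_4) = 0xF7

0xF7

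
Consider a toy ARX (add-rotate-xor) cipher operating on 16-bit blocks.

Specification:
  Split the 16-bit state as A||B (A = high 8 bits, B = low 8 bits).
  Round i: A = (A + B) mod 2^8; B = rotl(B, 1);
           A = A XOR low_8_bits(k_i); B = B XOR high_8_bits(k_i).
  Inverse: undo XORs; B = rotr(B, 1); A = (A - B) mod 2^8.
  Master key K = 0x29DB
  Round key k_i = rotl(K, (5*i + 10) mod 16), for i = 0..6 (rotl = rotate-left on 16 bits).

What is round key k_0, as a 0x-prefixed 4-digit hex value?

0x6CA7

K = 0x29DB
k_0 = rotl(K, (5*0+10) mod 16) = rotl(K, 10) = 0x6CA7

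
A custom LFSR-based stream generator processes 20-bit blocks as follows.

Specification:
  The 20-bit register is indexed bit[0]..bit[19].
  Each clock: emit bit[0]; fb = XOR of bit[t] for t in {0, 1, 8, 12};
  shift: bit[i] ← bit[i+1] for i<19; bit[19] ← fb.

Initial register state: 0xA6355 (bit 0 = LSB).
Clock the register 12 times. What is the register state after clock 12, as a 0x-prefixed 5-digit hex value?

0x23AA6

reg_0 = 0xA6355
clock 1: out=1, reg = 0x531AA
clock 2: out=0, reg = 0xA98D5
clock 3: out=1, reg = 0x54C6A
clock 4: out=0, reg = 0xAA635
clock 5: out=1, reg = 0xD531A
clock 6: out=0, reg = 0xEA98D
clock 7: out=1, reg = 0x754C6
clock 8: out=0, reg = 0x3AA63
clock 9: out=1, reg = 0x1D531
clock 10: out=1, reg = 0x8EA98
clock 11: out=0, reg = 0x4754C
clock 12: out=0, reg = 0x23AA6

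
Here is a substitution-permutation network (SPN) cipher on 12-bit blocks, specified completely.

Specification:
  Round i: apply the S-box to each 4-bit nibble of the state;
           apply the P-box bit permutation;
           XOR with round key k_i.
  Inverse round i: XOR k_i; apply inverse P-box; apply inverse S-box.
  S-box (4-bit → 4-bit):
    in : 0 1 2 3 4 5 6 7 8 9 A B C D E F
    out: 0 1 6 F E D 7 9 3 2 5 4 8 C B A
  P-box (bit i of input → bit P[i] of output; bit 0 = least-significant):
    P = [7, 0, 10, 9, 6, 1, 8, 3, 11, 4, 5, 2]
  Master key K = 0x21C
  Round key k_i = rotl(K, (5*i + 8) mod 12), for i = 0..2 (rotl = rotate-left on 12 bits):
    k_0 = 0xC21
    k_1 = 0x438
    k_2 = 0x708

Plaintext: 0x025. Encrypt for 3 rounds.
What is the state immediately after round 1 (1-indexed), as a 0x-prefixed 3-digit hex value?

s_0 = plaintext = 0x025
s_1 = Round(s_0, k_0) = 0xBA3
s_2 = Round(s_1, k_1) = 0x3D9
s_3 = Round(s_2, k_2) = 0xE35

0xBA3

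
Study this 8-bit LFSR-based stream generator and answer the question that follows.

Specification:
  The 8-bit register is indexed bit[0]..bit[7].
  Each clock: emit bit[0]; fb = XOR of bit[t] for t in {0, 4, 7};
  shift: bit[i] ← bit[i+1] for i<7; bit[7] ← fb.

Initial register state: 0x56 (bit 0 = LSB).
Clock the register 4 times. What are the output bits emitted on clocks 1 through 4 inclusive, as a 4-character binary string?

reg_0 = 0x56
clock 1: out=0, reg = 0xAB
clock 2: out=1, reg = 0x55
clock 3: out=1, reg = 0x2A
clock 4: out=0, reg = 0x15

0110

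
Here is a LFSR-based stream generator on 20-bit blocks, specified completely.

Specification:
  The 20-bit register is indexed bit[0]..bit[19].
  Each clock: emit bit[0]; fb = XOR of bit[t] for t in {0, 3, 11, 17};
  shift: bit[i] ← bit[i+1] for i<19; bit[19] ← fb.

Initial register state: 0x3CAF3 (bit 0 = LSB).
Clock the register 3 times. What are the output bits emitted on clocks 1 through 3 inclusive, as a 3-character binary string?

110

reg_0 = 0x3CAF3
clock 1: out=1, reg = 0x9E579
clock 2: out=1, reg = 0x4F2BC
clock 3: out=0, reg = 0xA795E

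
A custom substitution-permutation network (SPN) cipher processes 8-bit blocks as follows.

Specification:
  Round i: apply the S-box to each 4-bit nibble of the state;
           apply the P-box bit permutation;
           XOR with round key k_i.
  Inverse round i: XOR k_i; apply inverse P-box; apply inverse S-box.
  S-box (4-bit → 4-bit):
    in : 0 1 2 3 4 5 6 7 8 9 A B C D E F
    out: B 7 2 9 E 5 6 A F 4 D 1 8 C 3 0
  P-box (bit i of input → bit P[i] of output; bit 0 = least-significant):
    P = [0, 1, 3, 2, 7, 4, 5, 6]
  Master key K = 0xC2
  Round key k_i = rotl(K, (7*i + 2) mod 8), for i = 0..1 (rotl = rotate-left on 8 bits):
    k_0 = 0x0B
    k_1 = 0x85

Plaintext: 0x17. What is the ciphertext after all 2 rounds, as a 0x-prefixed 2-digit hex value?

s_0 = plaintext = 0x17
s_1 = Round(s_0, k_0) = 0xBD
s_2 = Round(s_1, k_1) = 0x09

0x09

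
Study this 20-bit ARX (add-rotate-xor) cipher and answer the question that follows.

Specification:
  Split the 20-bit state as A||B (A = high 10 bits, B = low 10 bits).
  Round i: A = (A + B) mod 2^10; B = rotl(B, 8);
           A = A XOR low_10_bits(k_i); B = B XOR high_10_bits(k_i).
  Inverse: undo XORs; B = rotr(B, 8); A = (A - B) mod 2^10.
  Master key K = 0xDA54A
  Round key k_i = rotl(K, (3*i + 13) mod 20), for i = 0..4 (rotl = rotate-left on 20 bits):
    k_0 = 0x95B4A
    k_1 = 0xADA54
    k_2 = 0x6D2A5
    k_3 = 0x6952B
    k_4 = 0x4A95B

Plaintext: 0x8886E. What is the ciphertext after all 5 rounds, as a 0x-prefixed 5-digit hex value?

s_0 = plaintext = 0x8886E
s_1 = Round(s_0, k_0) = 0x7684D
s_2 = Round(s_1, k_1) = 0x1CFA5
s_3 = Round(s_2, k_2) = 0xAF45D
s_4 = Round(s_3, k_3) = 0x8C4B2
s_5 = Round(s_4, k_4) = 0xEE306

0xEE306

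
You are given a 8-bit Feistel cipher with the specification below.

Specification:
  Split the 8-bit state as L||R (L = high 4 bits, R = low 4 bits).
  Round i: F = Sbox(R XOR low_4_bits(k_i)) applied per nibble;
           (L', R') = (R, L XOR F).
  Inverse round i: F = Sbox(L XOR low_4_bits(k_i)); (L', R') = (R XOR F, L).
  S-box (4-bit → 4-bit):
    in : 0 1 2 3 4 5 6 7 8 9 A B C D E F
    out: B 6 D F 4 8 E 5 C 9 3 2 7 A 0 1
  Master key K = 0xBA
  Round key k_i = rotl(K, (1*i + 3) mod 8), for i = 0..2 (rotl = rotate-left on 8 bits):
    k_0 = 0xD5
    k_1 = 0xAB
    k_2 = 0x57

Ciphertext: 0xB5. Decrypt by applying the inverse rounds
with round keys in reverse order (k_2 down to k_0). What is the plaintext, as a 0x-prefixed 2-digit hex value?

s_0 = ciphertext = 0xB5
s_1 = InvRound(s_0, k_2) = 0x2B
s_2 = InvRound(s_1, k_1) = 0x22
s_3 = InvRound(s_2, k_0) = 0x72

0x72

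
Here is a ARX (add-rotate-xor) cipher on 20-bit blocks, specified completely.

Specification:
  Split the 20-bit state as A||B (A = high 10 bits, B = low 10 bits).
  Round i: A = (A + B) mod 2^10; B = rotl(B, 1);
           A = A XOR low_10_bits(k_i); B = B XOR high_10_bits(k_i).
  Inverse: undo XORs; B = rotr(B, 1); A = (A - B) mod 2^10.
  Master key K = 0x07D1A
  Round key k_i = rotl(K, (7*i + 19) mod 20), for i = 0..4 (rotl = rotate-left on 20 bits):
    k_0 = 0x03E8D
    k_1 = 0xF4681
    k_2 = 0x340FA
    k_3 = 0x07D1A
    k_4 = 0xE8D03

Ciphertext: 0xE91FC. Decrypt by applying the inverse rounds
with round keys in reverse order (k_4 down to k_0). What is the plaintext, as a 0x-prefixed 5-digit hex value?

0x013DA

s_0 = ciphertext = 0xE91FC
s_1 = InvRound(s_0, k_4) = 0xDE32F
s_2 = InvRound(s_1, k_3) = 0x32998
s_3 = InvRound(s_2, k_2) = 0xE30A4
s_4 = InvRound(s_3, k_1) = 0x54FBA
s_5 = InvRound(s_4, k_0) = 0x013DA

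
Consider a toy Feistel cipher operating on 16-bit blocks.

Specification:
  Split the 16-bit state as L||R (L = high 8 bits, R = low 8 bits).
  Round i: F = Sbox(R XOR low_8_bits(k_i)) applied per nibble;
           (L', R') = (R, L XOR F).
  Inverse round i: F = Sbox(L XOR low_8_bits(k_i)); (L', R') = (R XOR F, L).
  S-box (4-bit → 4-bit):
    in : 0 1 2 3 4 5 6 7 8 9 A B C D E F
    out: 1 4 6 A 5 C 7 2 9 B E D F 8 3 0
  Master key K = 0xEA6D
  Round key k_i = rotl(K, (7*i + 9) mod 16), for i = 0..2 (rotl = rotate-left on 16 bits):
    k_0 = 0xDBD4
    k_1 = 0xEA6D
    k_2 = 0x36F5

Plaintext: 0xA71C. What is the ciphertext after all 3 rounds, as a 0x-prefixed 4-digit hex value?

0xB604

s_0 = plaintext = 0xA71C
s_1 = Round(s_0, k_0) = 0x1C5E
s_2 = Round(s_1, k_1) = 0x5EB6
s_3 = Round(s_2, k_2) = 0xB604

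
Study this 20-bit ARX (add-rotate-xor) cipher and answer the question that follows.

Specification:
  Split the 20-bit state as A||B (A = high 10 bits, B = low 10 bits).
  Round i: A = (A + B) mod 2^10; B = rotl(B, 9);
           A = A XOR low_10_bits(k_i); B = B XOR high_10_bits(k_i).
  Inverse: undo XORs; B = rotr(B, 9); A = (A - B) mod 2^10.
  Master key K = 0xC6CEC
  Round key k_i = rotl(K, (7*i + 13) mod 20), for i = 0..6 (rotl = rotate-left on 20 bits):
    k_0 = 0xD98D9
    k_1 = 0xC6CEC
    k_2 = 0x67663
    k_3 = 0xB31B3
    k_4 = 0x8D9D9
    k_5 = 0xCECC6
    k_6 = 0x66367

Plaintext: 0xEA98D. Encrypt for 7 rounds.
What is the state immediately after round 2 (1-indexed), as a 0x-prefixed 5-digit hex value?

0xD8BCB

s_0 = plaintext = 0xEA98D
s_1 = Round(s_0, k_0) = 0x7B9A0
s_2 = Round(s_1, k_1) = 0xD8BCB
s_3 = Round(s_2, k_2) = 0x53A78
s_4 = Round(s_3, k_3) = 0x9D7F0
s_5 = Round(s_4, k_4) = 0xEF3CE
s_6 = Round(s_5, k_5) = 0xD32DC
s_7 = Round(s_6, k_6) = 0x53CF6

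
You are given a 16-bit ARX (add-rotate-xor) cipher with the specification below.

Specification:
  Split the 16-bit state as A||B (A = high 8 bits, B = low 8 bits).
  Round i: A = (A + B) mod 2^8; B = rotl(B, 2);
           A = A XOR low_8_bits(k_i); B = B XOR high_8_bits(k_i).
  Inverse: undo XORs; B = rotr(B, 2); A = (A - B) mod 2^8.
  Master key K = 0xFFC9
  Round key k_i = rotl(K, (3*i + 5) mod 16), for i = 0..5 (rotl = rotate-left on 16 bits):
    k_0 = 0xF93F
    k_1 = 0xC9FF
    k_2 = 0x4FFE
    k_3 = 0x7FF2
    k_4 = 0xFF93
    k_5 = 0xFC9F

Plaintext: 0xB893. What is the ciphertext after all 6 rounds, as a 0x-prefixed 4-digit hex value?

0x4E30

s_0 = plaintext = 0xB893
s_1 = Round(s_0, k_0) = 0x74B7
s_2 = Round(s_1, k_1) = 0xD417
s_3 = Round(s_2, k_2) = 0x1513
s_4 = Round(s_3, k_3) = 0xDA33
s_5 = Round(s_4, k_4) = 0x9E33
s_6 = Round(s_5, k_5) = 0x4E30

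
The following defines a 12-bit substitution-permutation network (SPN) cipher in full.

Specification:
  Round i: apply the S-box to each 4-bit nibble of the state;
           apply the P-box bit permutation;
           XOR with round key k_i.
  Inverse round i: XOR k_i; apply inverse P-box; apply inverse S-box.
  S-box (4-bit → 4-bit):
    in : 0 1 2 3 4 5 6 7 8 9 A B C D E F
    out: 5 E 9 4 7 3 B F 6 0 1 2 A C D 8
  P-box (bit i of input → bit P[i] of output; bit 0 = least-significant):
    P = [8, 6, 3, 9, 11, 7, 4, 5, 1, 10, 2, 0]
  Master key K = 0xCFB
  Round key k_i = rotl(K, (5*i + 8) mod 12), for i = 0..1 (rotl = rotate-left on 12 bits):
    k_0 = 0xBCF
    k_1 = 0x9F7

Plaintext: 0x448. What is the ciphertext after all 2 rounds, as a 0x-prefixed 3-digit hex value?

s_0 = plaintext = 0x448
s_1 = Round(s_0, k_0) = 0x711
s_2 = Round(s_1, k_1) = 0xF08

0xF08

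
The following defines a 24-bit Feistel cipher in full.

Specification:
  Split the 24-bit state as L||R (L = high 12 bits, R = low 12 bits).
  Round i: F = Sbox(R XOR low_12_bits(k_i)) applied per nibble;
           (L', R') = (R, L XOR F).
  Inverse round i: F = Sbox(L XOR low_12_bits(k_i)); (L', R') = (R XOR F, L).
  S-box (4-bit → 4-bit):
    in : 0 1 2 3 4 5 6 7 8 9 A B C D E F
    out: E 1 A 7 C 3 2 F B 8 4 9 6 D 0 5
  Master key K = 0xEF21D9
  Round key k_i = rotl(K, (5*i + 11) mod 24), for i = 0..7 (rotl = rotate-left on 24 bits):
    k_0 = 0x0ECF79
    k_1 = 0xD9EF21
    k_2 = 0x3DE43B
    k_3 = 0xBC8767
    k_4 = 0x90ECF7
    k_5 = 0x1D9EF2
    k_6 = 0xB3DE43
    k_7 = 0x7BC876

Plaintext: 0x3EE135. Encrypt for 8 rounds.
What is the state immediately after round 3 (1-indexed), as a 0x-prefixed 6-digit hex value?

0x7DD42A

s_0 = plaintext = 0x3EE135
s_1 = Round(s_0, k_0) = 0x135328
s_2 = Round(s_1, k_1) = 0x3287DD
s_3 = Round(s_2, k_2) = 0x7DD42A
s_4 = Round(s_3, k_3) = 0x42A010
s_5 = Round(s_4, k_4) = 0x010225
s_6 = Round(s_5, k_5) = 0x2256CF
s_7 = Round(s_6, k_6) = 0x6CF993
s_8 = Round(s_7, k_7) = 0x9937CC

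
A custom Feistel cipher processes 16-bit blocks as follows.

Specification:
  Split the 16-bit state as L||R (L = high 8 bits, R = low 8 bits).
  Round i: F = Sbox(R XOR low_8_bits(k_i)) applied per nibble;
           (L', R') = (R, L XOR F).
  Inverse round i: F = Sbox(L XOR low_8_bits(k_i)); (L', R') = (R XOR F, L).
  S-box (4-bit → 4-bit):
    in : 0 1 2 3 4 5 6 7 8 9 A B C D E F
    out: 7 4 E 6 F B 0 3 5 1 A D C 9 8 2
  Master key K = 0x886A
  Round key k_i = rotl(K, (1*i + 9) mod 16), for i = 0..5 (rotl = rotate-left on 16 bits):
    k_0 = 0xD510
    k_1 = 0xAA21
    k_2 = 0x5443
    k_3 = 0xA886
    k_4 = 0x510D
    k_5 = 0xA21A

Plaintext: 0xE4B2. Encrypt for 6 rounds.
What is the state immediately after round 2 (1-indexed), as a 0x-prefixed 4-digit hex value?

s_0 = plaintext = 0xE4B2
s_1 = Round(s_0, k_0) = 0xB24A
s_2 = Round(s_1, k_1) = 0x4ABF
s_3 = Round(s_2, k_2) = 0xBF66
s_4 = Round(s_3, k_3) = 0x6638
s_5 = Round(s_4, k_4) = 0x380D
s_6 = Round(s_5, k_5) = 0x0D7B

0x4ABF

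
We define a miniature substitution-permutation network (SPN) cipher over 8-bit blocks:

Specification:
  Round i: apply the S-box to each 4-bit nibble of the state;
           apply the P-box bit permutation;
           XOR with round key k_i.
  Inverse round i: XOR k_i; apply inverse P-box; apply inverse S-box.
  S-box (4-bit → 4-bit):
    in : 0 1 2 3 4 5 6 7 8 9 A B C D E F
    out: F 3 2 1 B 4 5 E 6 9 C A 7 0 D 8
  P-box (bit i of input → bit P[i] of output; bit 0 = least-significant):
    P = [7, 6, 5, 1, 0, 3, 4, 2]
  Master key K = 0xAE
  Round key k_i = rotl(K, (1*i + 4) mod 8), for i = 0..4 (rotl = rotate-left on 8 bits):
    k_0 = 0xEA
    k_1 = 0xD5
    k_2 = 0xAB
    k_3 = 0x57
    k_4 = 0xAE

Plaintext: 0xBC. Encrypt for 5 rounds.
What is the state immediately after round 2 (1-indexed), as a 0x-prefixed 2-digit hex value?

0x68

s_0 = plaintext = 0xBC
s_1 = Round(s_0, k_0) = 0x06
s_2 = Round(s_1, k_1) = 0x68
s_3 = Round(s_2, k_2) = 0xDA
s_4 = Round(s_3, k_3) = 0x75
s_5 = Round(s_4, k_4) = 0x92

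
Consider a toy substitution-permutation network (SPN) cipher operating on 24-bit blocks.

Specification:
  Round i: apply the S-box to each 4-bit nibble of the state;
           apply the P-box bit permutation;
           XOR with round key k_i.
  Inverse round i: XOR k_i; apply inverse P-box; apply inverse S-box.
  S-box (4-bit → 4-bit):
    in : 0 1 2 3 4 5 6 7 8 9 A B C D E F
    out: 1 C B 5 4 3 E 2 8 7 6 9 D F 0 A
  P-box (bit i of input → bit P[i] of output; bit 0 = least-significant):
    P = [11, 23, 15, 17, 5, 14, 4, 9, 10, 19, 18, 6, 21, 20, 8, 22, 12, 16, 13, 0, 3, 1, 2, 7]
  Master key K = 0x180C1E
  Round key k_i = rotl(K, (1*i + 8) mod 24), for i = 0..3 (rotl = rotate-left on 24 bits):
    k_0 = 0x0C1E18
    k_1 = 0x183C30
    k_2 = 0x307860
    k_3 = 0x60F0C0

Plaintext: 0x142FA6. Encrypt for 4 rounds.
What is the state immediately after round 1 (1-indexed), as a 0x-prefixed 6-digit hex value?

0xF6FECC

s_0 = plaintext = 0x142FA6
s_1 = Round(s_0, k_0) = 0xF6FECC
s_2 = Round(s_1, k_1) = 0x4B9683
s_3 = Round(s_2, k_2) = 0x0CE325
s_4 = Round(s_3, k_3) = 0xE48EE9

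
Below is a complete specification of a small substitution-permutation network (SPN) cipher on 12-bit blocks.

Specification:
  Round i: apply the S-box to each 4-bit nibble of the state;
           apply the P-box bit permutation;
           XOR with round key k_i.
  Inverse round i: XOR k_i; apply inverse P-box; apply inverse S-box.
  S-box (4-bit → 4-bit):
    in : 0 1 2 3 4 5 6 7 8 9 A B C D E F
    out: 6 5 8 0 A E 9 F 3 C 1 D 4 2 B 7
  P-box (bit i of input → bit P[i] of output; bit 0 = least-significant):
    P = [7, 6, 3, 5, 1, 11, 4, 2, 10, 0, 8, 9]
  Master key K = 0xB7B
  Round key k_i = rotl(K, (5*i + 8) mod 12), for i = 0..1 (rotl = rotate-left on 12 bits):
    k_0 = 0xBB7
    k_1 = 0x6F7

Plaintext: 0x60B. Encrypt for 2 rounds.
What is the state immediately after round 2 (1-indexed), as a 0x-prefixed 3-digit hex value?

s_0 = plaintext = 0x60B
s_1 = Round(s_0, k_0) = 0x50F
s_2 = Round(s_1, k_1) = 0xD2E

0xD2E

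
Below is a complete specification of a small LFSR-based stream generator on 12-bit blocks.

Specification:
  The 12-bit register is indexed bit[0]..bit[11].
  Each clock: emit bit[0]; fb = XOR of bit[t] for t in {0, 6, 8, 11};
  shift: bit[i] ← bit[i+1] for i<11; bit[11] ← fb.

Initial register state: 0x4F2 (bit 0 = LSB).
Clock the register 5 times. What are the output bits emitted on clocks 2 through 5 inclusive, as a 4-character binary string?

1001

reg_0 = 0x4F2
clock 1: out=0, reg = 0xA79
clock 2: out=1, reg = 0xD3C
clock 3: out=0, reg = 0x69E
clock 4: out=0, reg = 0x34F
clock 5: out=1, reg = 0x9A7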